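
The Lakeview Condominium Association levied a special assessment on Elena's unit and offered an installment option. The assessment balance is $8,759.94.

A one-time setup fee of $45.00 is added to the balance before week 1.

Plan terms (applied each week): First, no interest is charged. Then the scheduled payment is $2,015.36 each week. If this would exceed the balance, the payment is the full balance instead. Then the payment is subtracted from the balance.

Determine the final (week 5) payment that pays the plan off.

$743.50

Week 1: $8,804.94 − $2,015.36 → $6,789.58
Week 2: $6,789.58 − $2,015.36 → $4,774.22
Week 3: $4,774.22 − $2,015.36 → $2,758.86
Week 4: $2,758.86 − $2,015.36 → $743.50
Week 5: $743.50 − $743.50 → $0.00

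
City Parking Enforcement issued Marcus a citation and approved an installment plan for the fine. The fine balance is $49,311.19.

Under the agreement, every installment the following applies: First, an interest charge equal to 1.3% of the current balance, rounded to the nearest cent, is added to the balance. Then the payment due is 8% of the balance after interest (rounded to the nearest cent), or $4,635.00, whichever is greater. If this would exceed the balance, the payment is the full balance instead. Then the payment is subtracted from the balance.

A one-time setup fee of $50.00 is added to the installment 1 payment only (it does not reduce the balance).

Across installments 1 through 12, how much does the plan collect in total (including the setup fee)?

$53,474.00

Installment 1: opening $49,311.19; interest $641.05 → $49,952.24; payment $4,635.00 (+ $50.00 fee); balance $45,317.24
Installment 2: opening $45,317.24; interest $589.12 → $45,906.36; payment $4,635.00; balance $41,271.36
Installment 3: opening $41,271.36; interest $536.53 → $41,807.89; payment $4,635.00; balance $37,172.89
Installment 4: opening $37,172.89; interest $483.25 → $37,656.14; payment $4,635.00; balance $33,021.14
Installment 5: opening $33,021.14; interest $429.27 → $33,450.41; payment $4,635.00; balance $28,815.41
Installment 6: opening $28,815.41; interest $374.60 → $29,190.01; payment $4,635.00; balance $24,555.01
Installment 7: opening $24,555.01; interest $319.22 → $24,874.23; payment $4,635.00; balance $20,239.23
Installment 8: opening $20,239.23; interest $263.11 → $20,502.34; payment $4,635.00; balance $15,867.34
Installment 9: opening $15,867.34; interest $206.28 → $16,073.62; payment $4,635.00; balance $11,438.62
Installment 10: opening $11,438.62; interest $148.70 → $11,587.32; payment $4,635.00; balance $6,952.32
Installment 11: opening $6,952.32; interest $90.38 → $7,042.70; payment $4,635.00; balance $2,407.70
Installment 12: opening $2,407.70; interest $31.30 → $2,439.00; payment $2,439.00; balance $0.00
Total paid: $53,474.00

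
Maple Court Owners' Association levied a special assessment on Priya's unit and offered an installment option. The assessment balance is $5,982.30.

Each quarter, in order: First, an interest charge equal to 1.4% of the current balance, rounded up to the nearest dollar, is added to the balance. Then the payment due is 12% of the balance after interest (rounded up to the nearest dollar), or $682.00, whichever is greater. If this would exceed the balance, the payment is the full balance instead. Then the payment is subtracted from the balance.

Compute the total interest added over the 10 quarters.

Quarter 1: opening $5,982.30; interest $84.00 → $6,066.30; payment $728.00; balance $5,338.30
Quarter 2: opening $5,338.30; interest $75.00 → $5,413.30; payment $682.00; balance $4,731.30
Quarter 3: opening $4,731.30; interest $67.00 → $4,798.30; payment $682.00; balance $4,116.30
Quarter 4: opening $4,116.30; interest $58.00 → $4,174.30; payment $682.00; balance $3,492.30
Quarter 5: opening $3,492.30; interest $49.00 → $3,541.30; payment $682.00; balance $2,859.30
Quarter 6: opening $2,859.30; interest $41.00 → $2,900.30; payment $682.00; balance $2,218.30
Quarter 7: opening $2,218.30; interest $32.00 → $2,250.30; payment $682.00; balance $1,568.30
Quarter 8: opening $1,568.30; interest $22.00 → $1,590.30; payment $682.00; balance $908.30
Quarter 9: opening $908.30; interest $13.00 → $921.30; payment $682.00; balance $239.30
Quarter 10: opening $239.30; interest $4.00 → $243.30; payment $243.30; balance $0.00
Total interest: $84.00 + $75.00 + $67.00 + $58.00 + $49.00 + $41.00 + $32.00 + $22.00 + $13.00 + $4.00 = $445.00

$445.00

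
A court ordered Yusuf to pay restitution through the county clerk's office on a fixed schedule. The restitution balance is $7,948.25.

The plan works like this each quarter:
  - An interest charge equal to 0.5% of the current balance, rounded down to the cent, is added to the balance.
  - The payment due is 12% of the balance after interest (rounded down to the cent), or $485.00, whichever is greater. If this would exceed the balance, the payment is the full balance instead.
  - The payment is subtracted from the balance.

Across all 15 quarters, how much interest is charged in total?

Quarter 1: opening $7,948.25; interest $39.74 → $7,987.99; payment $958.55; balance $7,029.44
Quarter 2: opening $7,029.44; interest $35.14 → $7,064.58; payment $847.74; balance $6,216.84
Quarter 3: opening $6,216.84; interest $31.08 → $6,247.92; payment $749.75; balance $5,498.17
Quarter 4: opening $5,498.17; interest $27.49 → $5,525.66; payment $663.07; balance $4,862.59
Quarter 5: opening $4,862.59; interest $24.31 → $4,886.90; payment $586.42; balance $4,300.48
Quarter 6: opening $4,300.48; interest $21.50 → $4,321.98; payment $518.63; balance $3,803.35
Quarter 7: opening $3,803.35; interest $19.01 → $3,822.36; payment $485.00; balance $3,337.36
Quarter 8: opening $3,337.36; interest $16.68 → $3,354.04; payment $485.00; balance $2,869.04
Quarter 9: opening $2,869.04; interest $14.34 → $2,883.38; payment $485.00; balance $2,398.38
Quarter 10: opening $2,398.38; interest $11.99 → $2,410.37; payment $485.00; balance $1,925.37
Quarter 11: opening $1,925.37; interest $9.62 → $1,934.99; payment $485.00; balance $1,449.99
Quarter 12: opening $1,449.99; interest $7.24 → $1,457.23; payment $485.00; balance $972.23
Quarter 13: opening $972.23; interest $4.86 → $977.09; payment $485.00; balance $492.09
Quarter 14: opening $492.09; interest $2.46 → $494.55; payment $485.00; balance $9.55
Quarter 15: opening $9.55; interest $0.04 → $9.59; payment $9.59; balance $0.00
Total interest: $39.74 + $35.14 + $31.08 + $27.49 + $24.31 + $21.50 + $19.01 + $16.68 + $14.34 + $11.99 + $9.62 + $7.24 + $4.86 + $2.46 + $0.04 = $265.50

$265.50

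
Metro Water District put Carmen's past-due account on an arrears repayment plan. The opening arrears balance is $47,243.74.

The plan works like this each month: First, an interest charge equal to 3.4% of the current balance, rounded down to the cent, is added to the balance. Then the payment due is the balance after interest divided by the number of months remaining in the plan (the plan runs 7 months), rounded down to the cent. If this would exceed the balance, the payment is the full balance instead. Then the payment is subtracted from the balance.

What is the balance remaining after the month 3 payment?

$29,844.74

# | Opening | Interest | Payment | End bal
1 | $47,243.74 | $1,606.28 | $6,978.57 | $41,871.45
2 | $41,871.45 | $1,423.62 | $7,215.84 | $36,079.23
3 | $36,079.23 | $1,226.69 | $7,461.18 | $29,844.74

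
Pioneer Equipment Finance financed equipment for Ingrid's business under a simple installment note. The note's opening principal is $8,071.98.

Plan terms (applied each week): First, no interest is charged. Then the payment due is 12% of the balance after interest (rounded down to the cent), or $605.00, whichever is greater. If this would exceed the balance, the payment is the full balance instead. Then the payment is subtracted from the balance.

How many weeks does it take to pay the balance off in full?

Week 1: $8,071.98 − $968.63 → $7,103.35
Week 2: $7,103.35 − $852.40 → $6,250.95
Week 3: $6,250.95 − $750.11 → $5,500.84
Week 4: $5,500.84 − $660.10 → $4,840.74
Week 5: $4,840.74 − $605.00 → $4,235.74
Week 6: $4,235.74 − $605.00 → $3,630.74
Week 7: $3,630.74 − $605.00 → $3,025.74
Week 8: $3,025.74 − $605.00 → $2,420.74
Week 9: $2,420.74 − $605.00 → $1,815.74
Week 10: $1,815.74 − $605.00 → $1,210.74
Week 11: $1,210.74 − $605.00 → $605.74
Week 12: $605.74 − $605.00 → $0.74
Week 13: $0.74 − $0.74 → $0.00
Balance reaches $0.00 in week 13.

13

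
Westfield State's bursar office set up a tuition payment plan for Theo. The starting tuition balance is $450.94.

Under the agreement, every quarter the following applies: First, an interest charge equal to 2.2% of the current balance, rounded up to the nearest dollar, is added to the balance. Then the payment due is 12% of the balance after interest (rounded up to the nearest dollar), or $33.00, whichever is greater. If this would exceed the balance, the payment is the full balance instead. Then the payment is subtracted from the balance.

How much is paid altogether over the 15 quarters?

$529.94

Quarter 1: $450.94 +$10.00 interest = $460.94; pay $56.00 → $404.94
Quarter 2: $404.94 +$9.00 interest = $413.94; pay $50.00 → $363.94
Quarter 3: $363.94 +$9.00 interest = $372.94; pay $45.00 → $327.94
Quarter 4: $327.94 +$8.00 interest = $335.94; pay $41.00 → $294.94
Quarter 5: $294.94 +$7.00 interest = $301.94; pay $37.00 → $264.94
Quarter 6: $264.94 +$6.00 interest = $270.94; pay $33.00 → $237.94
Quarter 7: $237.94 +$6.00 interest = $243.94; pay $33.00 → $210.94
Quarter 8: $210.94 +$5.00 interest = $215.94; pay $33.00 → $182.94
Quarter 9: $182.94 +$5.00 interest = $187.94; pay $33.00 → $154.94
Quarter 10: $154.94 +$4.00 interest = $158.94; pay $33.00 → $125.94
Quarter 11: $125.94 +$3.00 interest = $128.94; pay $33.00 → $95.94
Quarter 12: $95.94 +$3.00 interest = $98.94; pay $33.00 → $65.94
Quarter 13: $65.94 +$2.00 interest = $67.94; pay $33.00 → $34.94
Quarter 14: $34.94 +$1.00 interest = $35.94; pay $33.00 → $2.94
Quarter 15: $2.94 +$1.00 interest = $3.94; pay $3.94 → $0.00
Total paid: $529.94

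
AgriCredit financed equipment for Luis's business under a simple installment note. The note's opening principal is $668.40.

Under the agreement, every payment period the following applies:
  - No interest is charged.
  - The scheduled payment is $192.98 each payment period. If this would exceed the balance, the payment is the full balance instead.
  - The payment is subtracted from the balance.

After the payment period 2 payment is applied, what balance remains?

Payment period 1: opening $668.40; payment $192.98; balance $475.42
Payment period 2: opening $475.42; payment $192.98; balance $282.44

$282.44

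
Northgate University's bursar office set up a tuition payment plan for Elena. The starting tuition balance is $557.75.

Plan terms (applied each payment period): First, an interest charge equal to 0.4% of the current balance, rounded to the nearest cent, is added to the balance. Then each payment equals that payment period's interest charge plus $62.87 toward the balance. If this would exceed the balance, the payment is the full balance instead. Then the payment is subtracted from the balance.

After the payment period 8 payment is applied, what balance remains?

$54.79

Payment period 1: opening $557.75; interest $2.23 → $559.98; payment $65.10; balance $494.88
Payment period 2: opening $494.88; interest $1.98 → $496.86; payment $64.85; balance $432.01
Payment period 3: opening $432.01; interest $1.73 → $433.74; payment $64.60; balance $369.14
Payment period 4: opening $369.14; interest $1.48 → $370.62; payment $64.35; balance $306.27
Payment period 5: opening $306.27; interest $1.23 → $307.50; payment $64.10; balance $243.40
Payment period 6: opening $243.40; interest $0.97 → $244.37; payment $63.84; balance $180.53
Payment period 7: opening $180.53; interest $0.72 → $181.25; payment $63.59; balance $117.66
Payment period 8: opening $117.66; interest $0.47 → $118.13; payment $63.34; balance $54.79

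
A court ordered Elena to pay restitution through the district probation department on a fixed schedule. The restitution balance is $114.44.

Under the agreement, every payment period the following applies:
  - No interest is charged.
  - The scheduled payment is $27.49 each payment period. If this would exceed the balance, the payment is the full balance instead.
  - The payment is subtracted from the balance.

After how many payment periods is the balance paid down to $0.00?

Payment period 1: opening $114.44; payment $27.49; balance $86.95
Payment period 2: opening $86.95; payment $27.49; balance $59.46
Payment period 3: opening $59.46; payment $27.49; balance $31.97
Payment period 4: opening $31.97; payment $27.49; balance $4.48
Payment period 5: opening $4.48; payment $4.48; balance $0.00
Balance reaches $0.00 in payment period 5.

5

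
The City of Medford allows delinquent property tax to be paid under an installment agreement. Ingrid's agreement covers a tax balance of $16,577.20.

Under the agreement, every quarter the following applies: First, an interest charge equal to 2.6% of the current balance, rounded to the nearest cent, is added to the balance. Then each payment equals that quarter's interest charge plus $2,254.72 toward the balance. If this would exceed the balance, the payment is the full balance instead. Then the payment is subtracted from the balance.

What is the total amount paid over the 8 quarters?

# | Opening | Interest | Payment | End bal
1 | $16,577.20 | $431.01 | $2,685.73 | $14,322.48
2 | $14,322.48 | $372.38 | $2,627.10 | $12,067.76
3 | $12,067.76 | $313.76 | $2,568.48 | $9,813.04
4 | $9,813.04 | $255.14 | $2,509.86 | $7,558.32
5 | $7,558.32 | $196.52 | $2,451.24 | $5,303.60
6 | $5,303.60 | $137.89 | $2,392.61 | $3,048.88
7 | $3,048.88 | $79.27 | $2,333.99 | $794.16
8 | $794.16 | $20.65 | $814.81 | $0.00
Total paid: $18,383.82

$18,383.82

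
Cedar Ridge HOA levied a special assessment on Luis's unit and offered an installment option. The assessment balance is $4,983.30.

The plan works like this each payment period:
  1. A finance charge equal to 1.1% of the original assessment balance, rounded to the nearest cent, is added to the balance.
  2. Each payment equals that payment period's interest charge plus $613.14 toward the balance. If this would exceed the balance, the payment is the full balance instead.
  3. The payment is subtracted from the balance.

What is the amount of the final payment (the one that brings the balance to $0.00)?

$133.00

# | Opening | Interest | Payment | End bal
1 | $4,983.30 | $54.82 | $667.96 | $4,370.16
2 | $4,370.16 | $54.82 | $667.96 | $3,757.02
3 | $3,757.02 | $54.82 | $667.96 | $3,143.88
4 | $3,143.88 | $54.82 | $667.96 | $2,530.74
5 | $2,530.74 | $54.82 | $667.96 | $1,917.60
6 | $1,917.60 | $54.82 | $667.96 | $1,304.46
7 | $1,304.46 | $54.82 | $667.96 | $691.32
8 | $691.32 | $54.82 | $667.96 | $78.18
9 | $78.18 | $54.82 | $133.00 | $0.00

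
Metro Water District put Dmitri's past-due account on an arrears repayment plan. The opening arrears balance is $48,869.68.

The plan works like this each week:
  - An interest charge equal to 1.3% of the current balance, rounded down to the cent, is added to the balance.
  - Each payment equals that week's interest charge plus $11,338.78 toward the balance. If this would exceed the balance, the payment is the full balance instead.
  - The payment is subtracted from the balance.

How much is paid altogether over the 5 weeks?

$50,572.14

Week 1: opening $48,869.68; interest $635.30 → $49,504.98; payment $11,974.08; balance $37,530.90
Week 2: opening $37,530.90; interest $487.90 → $38,018.80; payment $11,826.68; balance $26,192.12
Week 3: opening $26,192.12; interest $340.49 → $26,532.61; payment $11,679.27; balance $14,853.34
Week 4: opening $14,853.34; interest $193.09 → $15,046.43; payment $11,531.87; balance $3,514.56
Week 5: opening $3,514.56; interest $45.68 → $3,560.24; payment $3,560.24; balance $0.00
Total paid: $50,572.14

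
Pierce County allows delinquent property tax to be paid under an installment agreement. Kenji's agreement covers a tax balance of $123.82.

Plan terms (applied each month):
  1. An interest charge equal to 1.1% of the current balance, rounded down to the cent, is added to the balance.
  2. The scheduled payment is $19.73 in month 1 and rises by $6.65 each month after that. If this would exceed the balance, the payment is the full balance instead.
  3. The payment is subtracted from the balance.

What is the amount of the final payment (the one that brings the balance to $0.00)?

Month 1: $123.82 +$1.36 interest = $125.18; pay $19.73 → $105.45
Month 2: $105.45 +$1.15 interest = $106.60; pay $26.38 → $80.22
Month 3: $80.22 +$0.88 interest = $81.10; pay $33.03 → $48.07
Month 4: $48.07 +$0.52 interest = $48.59; pay $39.68 → $8.91
Month 5: $8.91 +$0.09 interest = $9.00; pay $9.00 → $0.00

$9.00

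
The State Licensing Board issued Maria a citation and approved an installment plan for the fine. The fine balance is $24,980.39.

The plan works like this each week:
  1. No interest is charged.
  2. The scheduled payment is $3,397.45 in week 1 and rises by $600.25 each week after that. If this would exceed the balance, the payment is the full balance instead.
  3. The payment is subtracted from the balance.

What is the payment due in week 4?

Week 1: opening $24,980.39; payment $3,397.45; balance $21,582.94
Week 2: opening $21,582.94; payment $3,997.70; balance $17,585.24
Week 3: opening $17,585.24; payment $4,597.95; balance $12,987.29
Week 4: opening $12,987.29; payment $5,198.20; balance $7,789.09

$5,198.20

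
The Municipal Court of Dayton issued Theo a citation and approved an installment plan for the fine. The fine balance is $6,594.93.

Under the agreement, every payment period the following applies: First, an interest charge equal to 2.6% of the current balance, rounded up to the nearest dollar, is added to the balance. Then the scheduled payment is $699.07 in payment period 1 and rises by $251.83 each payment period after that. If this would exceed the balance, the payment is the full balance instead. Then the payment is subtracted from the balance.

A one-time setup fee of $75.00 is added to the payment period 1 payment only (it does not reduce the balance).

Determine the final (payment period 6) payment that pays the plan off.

$1,267.28

Payment period 1: opening $6,594.93; interest $172.00 → $6,766.93; payment $699.07 (+ $75.00 fee); balance $6,067.86
Payment period 2: opening $6,067.86; interest $158.00 → $6,225.86; payment $950.90; balance $5,274.96
Payment period 3: opening $5,274.96; interest $138.00 → $5,412.96; payment $1,202.73; balance $4,210.23
Payment period 4: opening $4,210.23; interest $110.00 → $4,320.23; payment $1,454.56; balance $2,865.67
Payment period 5: opening $2,865.67; interest $75.00 → $2,940.67; payment $1,706.39; balance $1,234.28
Payment period 6: opening $1,234.28; interest $33.00 → $1,267.28; payment $1,267.28; balance $0.00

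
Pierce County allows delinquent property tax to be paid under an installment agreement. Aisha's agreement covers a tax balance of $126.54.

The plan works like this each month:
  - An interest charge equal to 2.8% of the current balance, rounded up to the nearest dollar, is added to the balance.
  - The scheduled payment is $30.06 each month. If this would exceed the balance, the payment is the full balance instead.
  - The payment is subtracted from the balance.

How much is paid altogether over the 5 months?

$139.54

Month 1: opening $126.54; interest $4.00 → $130.54; payment $30.06; balance $100.48
Month 2: opening $100.48; interest $3.00 → $103.48; payment $30.06; balance $73.42
Month 3: opening $73.42; interest $3.00 → $76.42; payment $30.06; balance $46.36
Month 4: opening $46.36; interest $2.00 → $48.36; payment $30.06; balance $18.30
Month 5: opening $18.30; interest $1.00 → $19.30; payment $19.30; balance $0.00
Total paid: $139.54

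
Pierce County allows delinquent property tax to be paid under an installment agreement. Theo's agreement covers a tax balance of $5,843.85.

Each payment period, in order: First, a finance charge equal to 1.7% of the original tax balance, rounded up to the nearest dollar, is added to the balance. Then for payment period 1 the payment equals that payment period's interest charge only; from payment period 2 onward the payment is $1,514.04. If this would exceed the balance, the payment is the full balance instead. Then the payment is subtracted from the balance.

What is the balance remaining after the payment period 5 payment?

$187.69

Payment period 1: opening $5,843.85; interest $100.00 → $5,943.85; payment $100.00; balance $5,843.85
Payment period 2: opening $5,843.85; interest $100.00 → $5,943.85; payment $1,514.04; balance $4,429.81
Payment period 3: opening $4,429.81; interest $100.00 → $4,529.81; payment $1,514.04; balance $3,015.77
Payment period 4: opening $3,015.77; interest $100.00 → $3,115.77; payment $1,514.04; balance $1,601.73
Payment period 5: opening $1,601.73; interest $100.00 → $1,701.73; payment $1,514.04; balance $187.69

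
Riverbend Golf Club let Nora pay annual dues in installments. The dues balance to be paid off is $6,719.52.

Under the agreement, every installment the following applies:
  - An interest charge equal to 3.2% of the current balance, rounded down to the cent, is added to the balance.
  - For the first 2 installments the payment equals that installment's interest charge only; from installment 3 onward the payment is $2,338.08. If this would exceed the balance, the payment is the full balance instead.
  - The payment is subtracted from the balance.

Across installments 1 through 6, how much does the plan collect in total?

# | Opening | Interest | Payment | End bal
1 | $6,719.52 | $215.02 | $215.02 | $6,719.52
2 | $6,719.52 | $215.02 | $215.02 | $6,719.52
3 | $6,719.52 | $215.02 | $2,338.08 | $4,596.46
4 | $4,596.46 | $147.08 | $2,338.08 | $2,405.46
5 | $2,405.46 | $76.97 | $2,338.08 | $144.35
6 | $144.35 | $4.61 | $148.96 | $0.00
Total paid: $7,593.24

$7,593.24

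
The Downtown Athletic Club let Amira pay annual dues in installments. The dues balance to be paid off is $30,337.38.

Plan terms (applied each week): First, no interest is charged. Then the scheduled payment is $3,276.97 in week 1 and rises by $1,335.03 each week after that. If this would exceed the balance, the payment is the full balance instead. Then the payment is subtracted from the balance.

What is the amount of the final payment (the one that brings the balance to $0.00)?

$602.23

Week 1: opening $30,337.38; payment $3,276.97; balance $27,060.41
Week 2: opening $27,060.41; payment $4,612.00; balance $22,448.41
Week 3: opening $22,448.41; payment $5,947.03; balance $16,501.38
Week 4: opening $16,501.38; payment $7,282.06; balance $9,219.32
Week 5: opening $9,219.32; payment $8,617.09; balance $602.23
Week 6: opening $602.23; payment $602.23; balance $0.00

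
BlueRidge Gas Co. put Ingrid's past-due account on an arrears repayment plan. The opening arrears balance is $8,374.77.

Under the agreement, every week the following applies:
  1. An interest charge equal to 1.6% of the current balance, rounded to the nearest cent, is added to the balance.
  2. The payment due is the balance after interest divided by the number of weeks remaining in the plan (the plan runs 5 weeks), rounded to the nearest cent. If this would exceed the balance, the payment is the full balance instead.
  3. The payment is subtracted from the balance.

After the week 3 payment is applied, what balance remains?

$3,513.29

Week 1: $8,374.77 +$134.00 interest = $8,508.77; pay $1,701.75 → $6,807.02
Week 2: $6,807.02 +$108.91 interest = $6,915.93; pay $1,728.98 → $5,186.95
Week 3: $5,186.95 +$82.99 interest = $5,269.94; pay $1,756.65 → $3,513.29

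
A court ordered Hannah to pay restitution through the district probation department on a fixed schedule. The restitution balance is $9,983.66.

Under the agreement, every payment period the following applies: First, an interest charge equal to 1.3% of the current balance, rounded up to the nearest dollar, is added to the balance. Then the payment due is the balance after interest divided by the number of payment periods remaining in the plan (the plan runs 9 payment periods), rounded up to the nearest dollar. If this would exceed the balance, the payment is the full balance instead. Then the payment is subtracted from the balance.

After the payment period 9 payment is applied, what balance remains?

$0.00

Payment period 1: opening $9,983.66; interest $130.00 → $10,113.66; payment $1,124.00; balance $8,989.66
Payment period 2: opening $8,989.66; interest $117.00 → $9,106.66; payment $1,139.00; balance $7,967.66
Payment period 3: opening $7,967.66; interest $104.00 → $8,071.66; payment $1,154.00; balance $6,917.66
Payment period 4: opening $6,917.66; interest $90.00 → $7,007.66; payment $1,168.00; balance $5,839.66
Payment period 5: opening $5,839.66; interest $76.00 → $5,915.66; payment $1,184.00; balance $4,731.66
Payment period 6: opening $4,731.66; interest $62.00 → $4,793.66; payment $1,199.00; balance $3,594.66
Payment period 7: opening $3,594.66; interest $47.00 → $3,641.66; payment $1,214.00; balance $2,427.66
Payment period 8: opening $2,427.66; interest $32.00 → $2,459.66; payment $1,230.00; balance $1,229.66
Payment period 9: opening $1,229.66; interest $16.00 → $1,245.66; payment $1,245.66; balance $0.00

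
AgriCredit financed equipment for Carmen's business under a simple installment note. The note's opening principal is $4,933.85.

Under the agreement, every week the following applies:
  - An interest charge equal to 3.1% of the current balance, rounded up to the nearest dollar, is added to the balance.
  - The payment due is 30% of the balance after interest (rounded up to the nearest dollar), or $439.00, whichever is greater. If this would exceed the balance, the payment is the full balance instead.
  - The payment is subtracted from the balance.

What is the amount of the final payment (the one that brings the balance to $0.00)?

Week 1: opening $4,933.85; interest $153.00 → $5,086.85; payment $1,527.00; balance $3,559.85
Week 2: opening $3,559.85; interest $111.00 → $3,670.85; payment $1,102.00; balance $2,568.85
Week 3: opening $2,568.85; interest $80.00 → $2,648.85; payment $795.00; balance $1,853.85
Week 4: opening $1,853.85; interest $58.00 → $1,911.85; payment $574.00; balance $1,337.85
Week 5: opening $1,337.85; interest $42.00 → $1,379.85; payment $439.00; balance $940.85
Week 6: opening $940.85; interest $30.00 → $970.85; payment $439.00; balance $531.85
Week 7: opening $531.85; interest $17.00 → $548.85; payment $439.00; balance $109.85
Week 8: opening $109.85; interest $4.00 → $113.85; payment $113.85; balance $0.00

$113.85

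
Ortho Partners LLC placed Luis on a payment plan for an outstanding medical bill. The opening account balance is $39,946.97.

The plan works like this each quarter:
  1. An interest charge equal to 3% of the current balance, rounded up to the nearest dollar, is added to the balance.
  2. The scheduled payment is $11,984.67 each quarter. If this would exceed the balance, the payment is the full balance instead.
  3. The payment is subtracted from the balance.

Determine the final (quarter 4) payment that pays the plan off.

# | Opening | Interest | Payment | End bal
1 | $39,946.97 | $1,199.00 | $11,984.67 | $29,161.30
2 | $29,161.30 | $875.00 | $11,984.67 | $18,051.63
3 | $18,051.63 | $542.00 | $11,984.67 | $6,608.96
4 | $6,608.96 | $199.00 | $6,807.96 | $0.00

$6,807.96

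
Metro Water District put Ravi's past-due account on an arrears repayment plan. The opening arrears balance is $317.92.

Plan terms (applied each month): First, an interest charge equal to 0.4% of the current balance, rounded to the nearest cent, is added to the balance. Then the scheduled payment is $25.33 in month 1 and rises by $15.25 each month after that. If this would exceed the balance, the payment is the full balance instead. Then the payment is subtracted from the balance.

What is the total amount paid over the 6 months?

$322.88

Month 1: $317.92 +$1.27 interest = $319.19; pay $25.33 → $293.86
Month 2: $293.86 +$1.18 interest = $295.04; pay $40.58 → $254.46
Month 3: $254.46 +$1.02 interest = $255.48; pay $55.83 → $199.65
Month 4: $199.65 +$0.80 interest = $200.45; pay $71.08 → $129.37
Month 5: $129.37 +$0.52 interest = $129.89; pay $86.33 → $43.56
Month 6: $43.56 +$0.17 interest = $43.73; pay $43.73 → $0.00
Total paid: $322.88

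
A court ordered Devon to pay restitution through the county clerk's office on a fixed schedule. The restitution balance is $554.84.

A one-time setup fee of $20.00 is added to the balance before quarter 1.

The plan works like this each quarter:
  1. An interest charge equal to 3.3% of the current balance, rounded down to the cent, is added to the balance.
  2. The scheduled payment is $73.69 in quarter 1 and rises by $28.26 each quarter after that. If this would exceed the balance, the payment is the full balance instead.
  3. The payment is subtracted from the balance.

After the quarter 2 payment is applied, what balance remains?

Quarter 1: opening $574.84; interest $18.96 → $593.80; payment $73.69; balance $520.11
Quarter 2: opening $520.11; interest $17.16 → $537.27; payment $101.95; balance $435.32

$435.32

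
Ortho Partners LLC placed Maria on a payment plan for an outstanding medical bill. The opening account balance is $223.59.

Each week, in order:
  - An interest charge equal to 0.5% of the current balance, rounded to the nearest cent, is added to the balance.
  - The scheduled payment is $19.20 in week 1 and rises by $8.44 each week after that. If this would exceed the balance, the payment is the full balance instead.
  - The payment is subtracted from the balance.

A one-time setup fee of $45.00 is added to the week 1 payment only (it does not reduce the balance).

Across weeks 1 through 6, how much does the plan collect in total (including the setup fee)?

Week 1: $223.59 +$1.12 interest = $224.71; pay $19.20 (+ $45.00 fee) → $205.51
Week 2: $205.51 +$1.03 interest = $206.54; pay $27.64 → $178.90
Week 3: $178.90 +$0.89 interest = $179.79; pay $36.08 → $143.71
Week 4: $143.71 +$0.72 interest = $144.43; pay $44.52 → $99.91
Week 5: $99.91 +$0.50 interest = $100.41; pay $52.96 → $47.45
Week 6: $47.45 +$0.24 interest = $47.69; pay $47.69 → $0.00
Total paid: $273.09

$273.09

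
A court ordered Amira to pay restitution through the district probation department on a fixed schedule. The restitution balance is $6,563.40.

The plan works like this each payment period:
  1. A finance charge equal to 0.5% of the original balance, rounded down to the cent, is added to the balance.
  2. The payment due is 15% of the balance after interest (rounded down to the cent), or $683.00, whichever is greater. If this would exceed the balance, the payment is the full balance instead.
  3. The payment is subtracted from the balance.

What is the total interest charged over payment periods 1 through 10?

Payment period 1: $6,563.40 +$32.81 interest = $6,596.21; pay $989.43 → $5,606.78
Payment period 2: $5,606.78 +$32.81 interest = $5,639.59; pay $845.93 → $4,793.66
Payment period 3: $4,793.66 +$32.81 interest = $4,826.47; pay $723.97 → $4,102.50
Payment period 4: $4,102.50 +$32.81 interest = $4,135.31; pay $683.00 → $3,452.31
Payment period 5: $3,452.31 +$32.81 interest = $3,485.12; pay $683.00 → $2,802.12
Payment period 6: $2,802.12 +$32.81 interest = $2,834.93; pay $683.00 → $2,151.93
Payment period 7: $2,151.93 +$32.81 interest = $2,184.74; pay $683.00 → $1,501.74
Payment period 8: $1,501.74 +$32.81 interest = $1,534.55; pay $683.00 → $851.55
Payment period 9: $851.55 +$32.81 interest = $884.36; pay $683.00 → $201.36
Payment period 10: $201.36 +$32.81 interest = $234.17; pay $234.17 → $0.00
Total interest: $32.81 + $32.81 + $32.81 + $32.81 + $32.81 + $32.81 + $32.81 + $32.81 + $32.81 + $32.81 = $328.10

$328.10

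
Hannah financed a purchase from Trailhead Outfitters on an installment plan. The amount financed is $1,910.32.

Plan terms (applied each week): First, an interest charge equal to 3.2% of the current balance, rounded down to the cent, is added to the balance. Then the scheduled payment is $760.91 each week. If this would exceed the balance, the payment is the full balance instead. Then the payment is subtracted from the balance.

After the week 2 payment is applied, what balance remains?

$488.36

# | Opening | Interest | Payment | End bal
1 | $1,910.32 | $61.13 | $760.91 | $1,210.54
2 | $1,210.54 | $38.73 | $760.91 | $488.36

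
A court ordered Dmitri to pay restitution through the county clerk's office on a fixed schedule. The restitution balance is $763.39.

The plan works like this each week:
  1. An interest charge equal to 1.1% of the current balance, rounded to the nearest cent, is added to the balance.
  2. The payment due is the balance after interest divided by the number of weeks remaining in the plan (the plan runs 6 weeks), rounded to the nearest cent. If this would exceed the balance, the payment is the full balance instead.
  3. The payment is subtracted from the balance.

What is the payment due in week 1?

$128.63

Week 1: opening $763.39; interest $8.40 → $771.79; payment $128.63; balance $643.16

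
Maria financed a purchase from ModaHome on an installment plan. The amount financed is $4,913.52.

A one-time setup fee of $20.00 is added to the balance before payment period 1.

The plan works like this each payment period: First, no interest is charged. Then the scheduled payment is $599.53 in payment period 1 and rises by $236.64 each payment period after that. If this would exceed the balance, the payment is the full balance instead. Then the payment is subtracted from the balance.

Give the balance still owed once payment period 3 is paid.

$2,425.01

Payment period 1: opening $4,933.52; payment $599.53; balance $4,333.99
Payment period 2: opening $4,333.99; payment $836.17; balance $3,497.82
Payment period 3: opening $3,497.82; payment $1,072.81; balance $2,425.01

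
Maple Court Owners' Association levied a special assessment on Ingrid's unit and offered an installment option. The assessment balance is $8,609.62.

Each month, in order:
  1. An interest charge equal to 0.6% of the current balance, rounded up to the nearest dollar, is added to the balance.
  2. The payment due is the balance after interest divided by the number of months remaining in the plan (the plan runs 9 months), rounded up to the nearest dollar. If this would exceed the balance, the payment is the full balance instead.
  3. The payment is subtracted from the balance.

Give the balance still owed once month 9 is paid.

$0.00

Month 1: $8,609.62 +$52.00 interest = $8,661.62; pay $963.00 → $7,698.62
Month 2: $7,698.62 +$47.00 interest = $7,745.62; pay $969.00 → $6,776.62
Month 3: $6,776.62 +$41.00 interest = $6,817.62; pay $974.00 → $5,843.62
Month 4: $5,843.62 +$36.00 interest = $5,879.62; pay $980.00 → $4,899.62
Month 5: $4,899.62 +$30.00 interest = $4,929.62; pay $986.00 → $3,943.62
Month 6: $3,943.62 +$24.00 interest = $3,967.62; pay $992.00 → $2,975.62
Month 7: $2,975.62 +$18.00 interest = $2,993.62; pay $998.00 → $1,995.62
Month 8: $1,995.62 +$12.00 interest = $2,007.62; pay $1,004.00 → $1,003.62
Month 9: $1,003.62 +$7.00 interest = $1,010.62; pay $1,010.62 → $0.00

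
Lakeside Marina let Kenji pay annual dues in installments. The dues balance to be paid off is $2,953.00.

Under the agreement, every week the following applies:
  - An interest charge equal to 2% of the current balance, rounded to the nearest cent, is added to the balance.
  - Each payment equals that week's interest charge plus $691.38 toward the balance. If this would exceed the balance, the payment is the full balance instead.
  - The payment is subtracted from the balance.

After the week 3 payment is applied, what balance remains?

# | Opening | Interest | Payment | End bal
1 | $2,953.00 | $59.06 | $750.44 | $2,261.62
2 | $2,261.62 | $45.23 | $736.61 | $1,570.24
3 | $1,570.24 | $31.40 | $722.78 | $878.86

$878.86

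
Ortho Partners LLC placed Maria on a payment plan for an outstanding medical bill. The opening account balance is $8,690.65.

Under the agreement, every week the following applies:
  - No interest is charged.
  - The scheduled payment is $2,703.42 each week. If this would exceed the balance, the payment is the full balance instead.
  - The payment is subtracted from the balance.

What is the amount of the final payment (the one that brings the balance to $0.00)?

$580.39

Week 1: opening $8,690.65; payment $2,703.42; balance $5,987.23
Week 2: opening $5,987.23; payment $2,703.42; balance $3,283.81
Week 3: opening $3,283.81; payment $2,703.42; balance $580.39
Week 4: opening $580.39; payment $580.39; balance $0.00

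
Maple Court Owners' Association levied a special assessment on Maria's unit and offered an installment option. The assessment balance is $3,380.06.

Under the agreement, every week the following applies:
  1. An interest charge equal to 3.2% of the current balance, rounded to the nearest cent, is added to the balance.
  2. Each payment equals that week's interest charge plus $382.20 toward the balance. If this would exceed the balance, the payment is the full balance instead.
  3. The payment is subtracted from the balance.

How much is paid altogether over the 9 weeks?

Week 1: opening $3,380.06; interest $108.16 → $3,488.22; payment $490.36; balance $2,997.86
Week 2: opening $2,997.86; interest $95.93 → $3,093.79; payment $478.13; balance $2,615.66
Week 3: opening $2,615.66; interest $83.70 → $2,699.36; payment $465.90; balance $2,233.46
Week 4: opening $2,233.46; interest $71.47 → $2,304.93; payment $453.67; balance $1,851.26
Week 5: opening $1,851.26; interest $59.24 → $1,910.50; payment $441.44; balance $1,469.06
Week 6: opening $1,469.06; interest $47.01 → $1,516.07; payment $429.21; balance $1,086.86
Week 7: opening $1,086.86; interest $34.78 → $1,121.64; payment $416.98; balance $704.66
Week 8: opening $704.66; interest $22.55 → $727.21; payment $404.75; balance $322.46
Week 9: opening $322.46; interest $10.32 → $332.78; payment $332.78; balance $0.00
Total paid: $3,913.22

$3,913.22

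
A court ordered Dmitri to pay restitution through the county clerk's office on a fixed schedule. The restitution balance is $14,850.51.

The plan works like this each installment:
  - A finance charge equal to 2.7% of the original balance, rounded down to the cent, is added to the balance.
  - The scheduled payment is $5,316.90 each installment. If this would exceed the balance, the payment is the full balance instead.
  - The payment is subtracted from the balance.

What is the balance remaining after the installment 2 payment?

# | Opening | Interest | Payment | End bal
1 | $14,850.51 | $400.96 | $5,316.90 | $9,934.57
2 | $9,934.57 | $400.96 | $5,316.90 | $5,018.63

$5,018.63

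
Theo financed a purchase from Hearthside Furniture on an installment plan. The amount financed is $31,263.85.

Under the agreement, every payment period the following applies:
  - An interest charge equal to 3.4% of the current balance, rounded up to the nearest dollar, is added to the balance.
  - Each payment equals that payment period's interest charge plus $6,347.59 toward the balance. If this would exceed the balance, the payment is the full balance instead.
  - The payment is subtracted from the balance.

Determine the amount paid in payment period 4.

Payment period 1: opening $31,263.85; interest $1,063.00 → $32,326.85; payment $7,410.59; balance $24,916.26
Payment period 2: opening $24,916.26; interest $848.00 → $25,764.26; payment $7,195.59; balance $18,568.67
Payment period 3: opening $18,568.67; interest $632.00 → $19,200.67; payment $6,979.59; balance $12,221.08
Payment period 4: opening $12,221.08; interest $416.00 → $12,637.08; payment $6,763.59; balance $5,873.49

$6,763.59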